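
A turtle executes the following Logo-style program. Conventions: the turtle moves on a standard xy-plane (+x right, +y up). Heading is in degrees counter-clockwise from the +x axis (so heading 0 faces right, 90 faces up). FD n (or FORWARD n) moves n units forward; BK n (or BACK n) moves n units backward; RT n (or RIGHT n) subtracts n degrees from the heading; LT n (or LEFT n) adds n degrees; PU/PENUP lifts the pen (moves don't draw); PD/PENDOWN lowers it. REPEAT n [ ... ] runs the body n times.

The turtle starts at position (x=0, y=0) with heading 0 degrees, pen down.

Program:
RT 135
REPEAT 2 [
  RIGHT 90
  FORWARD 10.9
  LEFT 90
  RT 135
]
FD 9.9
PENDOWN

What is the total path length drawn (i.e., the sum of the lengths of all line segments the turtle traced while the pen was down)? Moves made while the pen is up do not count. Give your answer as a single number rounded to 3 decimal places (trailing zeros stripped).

Executing turtle program step by step:
Start: pos=(0,0), heading=0, pen down
RT 135: heading 0 -> 225
REPEAT 2 [
  -- iteration 1/2 --
  RT 90: heading 225 -> 135
  FD 10.9: (0,0) -> (-7.707,7.707) [heading=135, draw]
  LT 90: heading 135 -> 225
  RT 135: heading 225 -> 90
  -- iteration 2/2 --
  RT 90: heading 90 -> 0
  FD 10.9: (-7.707,7.707) -> (3.193,7.707) [heading=0, draw]
  LT 90: heading 0 -> 90
  RT 135: heading 90 -> 315
]
FD 9.9: (3.193,7.707) -> (10.193,0.707) [heading=315, draw]
PD: pen down
Final: pos=(10.193,0.707), heading=315, 3 segment(s) drawn

Segment lengths:
  seg 1: (0,0) -> (-7.707,7.707), length = 10.9
  seg 2: (-7.707,7.707) -> (3.193,7.707), length = 10.9
  seg 3: (3.193,7.707) -> (10.193,0.707), length = 9.9
Total = 31.7

Answer: 31.7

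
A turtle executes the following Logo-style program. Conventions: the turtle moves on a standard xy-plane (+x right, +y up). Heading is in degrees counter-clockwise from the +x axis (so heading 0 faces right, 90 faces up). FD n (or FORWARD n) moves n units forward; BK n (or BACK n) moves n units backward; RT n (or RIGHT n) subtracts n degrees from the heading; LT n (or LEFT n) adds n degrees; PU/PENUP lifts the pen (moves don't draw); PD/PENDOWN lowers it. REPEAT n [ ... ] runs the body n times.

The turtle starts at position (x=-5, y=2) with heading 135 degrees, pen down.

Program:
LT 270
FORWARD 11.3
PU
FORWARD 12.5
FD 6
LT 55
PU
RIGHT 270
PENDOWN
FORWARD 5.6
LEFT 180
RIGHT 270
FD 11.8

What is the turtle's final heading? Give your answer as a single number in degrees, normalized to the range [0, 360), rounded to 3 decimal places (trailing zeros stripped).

Answer: 100

Derivation:
Executing turtle program step by step:
Start: pos=(-5,2), heading=135, pen down
LT 270: heading 135 -> 45
FD 11.3: (-5,2) -> (2.99,9.99) [heading=45, draw]
PU: pen up
FD 12.5: (2.99,9.99) -> (11.829,18.829) [heading=45, move]
FD 6: (11.829,18.829) -> (16.072,23.072) [heading=45, move]
LT 55: heading 45 -> 100
PU: pen up
RT 270: heading 100 -> 190
PD: pen down
FD 5.6: (16.072,23.072) -> (10.557,22.099) [heading=190, draw]
LT 180: heading 190 -> 10
RT 270: heading 10 -> 100
FD 11.8: (10.557,22.099) -> (8.508,33.72) [heading=100, draw]
Final: pos=(8.508,33.72), heading=100, 3 segment(s) drawn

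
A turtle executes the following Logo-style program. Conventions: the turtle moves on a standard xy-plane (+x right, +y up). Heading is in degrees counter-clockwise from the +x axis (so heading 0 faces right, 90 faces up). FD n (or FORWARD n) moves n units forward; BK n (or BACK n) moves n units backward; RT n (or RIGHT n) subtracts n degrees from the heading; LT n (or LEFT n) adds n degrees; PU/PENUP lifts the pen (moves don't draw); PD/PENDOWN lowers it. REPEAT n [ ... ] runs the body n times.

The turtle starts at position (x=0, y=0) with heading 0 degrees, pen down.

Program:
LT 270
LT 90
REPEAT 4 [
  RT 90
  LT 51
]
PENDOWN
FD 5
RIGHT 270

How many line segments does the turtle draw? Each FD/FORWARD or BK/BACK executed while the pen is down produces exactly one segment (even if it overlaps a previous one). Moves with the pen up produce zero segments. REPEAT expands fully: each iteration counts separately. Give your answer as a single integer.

Executing turtle program step by step:
Start: pos=(0,0), heading=0, pen down
LT 270: heading 0 -> 270
LT 90: heading 270 -> 0
REPEAT 4 [
  -- iteration 1/4 --
  RT 90: heading 0 -> 270
  LT 51: heading 270 -> 321
  -- iteration 2/4 --
  RT 90: heading 321 -> 231
  LT 51: heading 231 -> 282
  -- iteration 3/4 --
  RT 90: heading 282 -> 192
  LT 51: heading 192 -> 243
  -- iteration 4/4 --
  RT 90: heading 243 -> 153
  LT 51: heading 153 -> 204
]
PD: pen down
FD 5: (0,0) -> (-4.568,-2.034) [heading=204, draw]
RT 270: heading 204 -> 294
Final: pos=(-4.568,-2.034), heading=294, 1 segment(s) drawn
Segments drawn: 1

Answer: 1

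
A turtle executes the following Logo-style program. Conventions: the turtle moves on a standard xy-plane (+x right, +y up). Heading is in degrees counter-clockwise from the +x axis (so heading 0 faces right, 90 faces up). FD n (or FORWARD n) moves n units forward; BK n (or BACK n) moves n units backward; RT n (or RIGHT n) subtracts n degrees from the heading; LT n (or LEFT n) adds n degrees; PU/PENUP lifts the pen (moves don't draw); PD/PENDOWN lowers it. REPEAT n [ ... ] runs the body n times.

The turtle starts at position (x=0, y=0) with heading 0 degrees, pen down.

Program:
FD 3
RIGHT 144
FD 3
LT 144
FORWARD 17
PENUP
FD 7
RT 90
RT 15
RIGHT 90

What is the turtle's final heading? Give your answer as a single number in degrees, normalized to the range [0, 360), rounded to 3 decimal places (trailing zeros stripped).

Executing turtle program step by step:
Start: pos=(0,0), heading=0, pen down
FD 3: (0,0) -> (3,0) [heading=0, draw]
RT 144: heading 0 -> 216
FD 3: (3,0) -> (0.573,-1.763) [heading=216, draw]
LT 144: heading 216 -> 0
FD 17: (0.573,-1.763) -> (17.573,-1.763) [heading=0, draw]
PU: pen up
FD 7: (17.573,-1.763) -> (24.573,-1.763) [heading=0, move]
RT 90: heading 0 -> 270
RT 15: heading 270 -> 255
RT 90: heading 255 -> 165
Final: pos=(24.573,-1.763), heading=165, 3 segment(s) drawn

Answer: 165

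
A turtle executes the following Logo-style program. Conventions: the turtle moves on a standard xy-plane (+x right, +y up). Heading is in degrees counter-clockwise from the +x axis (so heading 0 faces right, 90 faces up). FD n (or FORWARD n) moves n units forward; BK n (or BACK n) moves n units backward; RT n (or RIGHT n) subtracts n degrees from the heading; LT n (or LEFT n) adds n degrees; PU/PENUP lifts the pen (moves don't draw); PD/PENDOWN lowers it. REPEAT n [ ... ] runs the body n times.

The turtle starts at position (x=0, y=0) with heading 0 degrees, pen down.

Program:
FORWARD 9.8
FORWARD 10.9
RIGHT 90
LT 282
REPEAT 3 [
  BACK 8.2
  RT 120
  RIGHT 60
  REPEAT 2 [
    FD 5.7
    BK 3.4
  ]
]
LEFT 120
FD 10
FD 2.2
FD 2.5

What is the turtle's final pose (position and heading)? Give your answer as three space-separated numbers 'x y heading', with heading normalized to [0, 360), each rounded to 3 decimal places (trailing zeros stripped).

Answer: 23.384 13.585 132

Derivation:
Executing turtle program step by step:
Start: pos=(0,0), heading=0, pen down
FD 9.8: (0,0) -> (9.8,0) [heading=0, draw]
FD 10.9: (9.8,0) -> (20.7,0) [heading=0, draw]
RT 90: heading 0 -> 270
LT 282: heading 270 -> 192
REPEAT 3 [
  -- iteration 1/3 --
  BK 8.2: (20.7,0) -> (28.721,1.705) [heading=192, draw]
  RT 120: heading 192 -> 72
  RT 60: heading 72 -> 12
  REPEAT 2 [
    -- iteration 1/2 --
    FD 5.7: (28.721,1.705) -> (34.296,2.89) [heading=12, draw]
    BK 3.4: (34.296,2.89) -> (30.971,2.183) [heading=12, draw]
    -- iteration 2/2 --
    FD 5.7: (30.971,2.183) -> (36.546,3.368) [heading=12, draw]
    BK 3.4: (36.546,3.368) -> (33.22,2.661) [heading=12, draw]
  ]
  -- iteration 2/3 --
  BK 8.2: (33.22,2.661) -> (25.199,0.956) [heading=12, draw]
  RT 120: heading 12 -> 252
  RT 60: heading 252 -> 192
  REPEAT 2 [
    -- iteration 1/2 --
    FD 5.7: (25.199,0.956) -> (19.624,-0.229) [heading=192, draw]
    BK 3.4: (19.624,-0.229) -> (22.95,0.478) [heading=192, draw]
    -- iteration 2/2 --
    FD 5.7: (22.95,0.478) -> (17.374,-0.707) [heading=192, draw]
    BK 3.4: (17.374,-0.707) -> (20.7,0) [heading=192, draw]
  ]
  -- iteration 3/3 --
  BK 8.2: (20.7,0) -> (28.721,1.705) [heading=192, draw]
  RT 120: heading 192 -> 72
  RT 60: heading 72 -> 12
  REPEAT 2 [
    -- iteration 1/2 --
    FD 5.7: (28.721,1.705) -> (34.296,2.89) [heading=12, draw]
    BK 3.4: (34.296,2.89) -> (30.971,2.183) [heading=12, draw]
    -- iteration 2/2 --
    FD 5.7: (30.971,2.183) -> (36.546,3.368) [heading=12, draw]
    BK 3.4: (36.546,3.368) -> (33.22,2.661) [heading=12, draw]
  ]
]
LT 120: heading 12 -> 132
FD 10: (33.22,2.661) -> (26.529,10.093) [heading=132, draw]
FD 2.2: (26.529,10.093) -> (25.057,11.728) [heading=132, draw]
FD 2.5: (25.057,11.728) -> (23.384,13.585) [heading=132, draw]
Final: pos=(23.384,13.585), heading=132, 20 segment(s) drawn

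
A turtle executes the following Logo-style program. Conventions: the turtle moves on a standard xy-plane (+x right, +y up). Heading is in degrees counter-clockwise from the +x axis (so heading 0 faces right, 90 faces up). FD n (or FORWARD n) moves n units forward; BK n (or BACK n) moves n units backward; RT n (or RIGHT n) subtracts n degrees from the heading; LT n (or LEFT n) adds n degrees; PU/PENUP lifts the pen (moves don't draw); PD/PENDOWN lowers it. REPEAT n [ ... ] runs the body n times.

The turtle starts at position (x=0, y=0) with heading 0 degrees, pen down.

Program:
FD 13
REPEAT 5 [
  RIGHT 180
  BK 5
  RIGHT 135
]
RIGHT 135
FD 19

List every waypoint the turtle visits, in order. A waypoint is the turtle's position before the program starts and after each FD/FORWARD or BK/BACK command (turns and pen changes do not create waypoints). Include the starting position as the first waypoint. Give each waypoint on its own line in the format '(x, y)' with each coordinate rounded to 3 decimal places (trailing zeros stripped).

Answer: (0, 0)
(13, 0)
(18, 0)
(21.536, 3.536)
(21.536, 8.536)
(18, 12.071)
(13, 12.071)
(13, 31.071)

Derivation:
Executing turtle program step by step:
Start: pos=(0,0), heading=0, pen down
FD 13: (0,0) -> (13,0) [heading=0, draw]
REPEAT 5 [
  -- iteration 1/5 --
  RT 180: heading 0 -> 180
  BK 5: (13,0) -> (18,0) [heading=180, draw]
  RT 135: heading 180 -> 45
  -- iteration 2/5 --
  RT 180: heading 45 -> 225
  BK 5: (18,0) -> (21.536,3.536) [heading=225, draw]
  RT 135: heading 225 -> 90
  -- iteration 3/5 --
  RT 180: heading 90 -> 270
  BK 5: (21.536,3.536) -> (21.536,8.536) [heading=270, draw]
  RT 135: heading 270 -> 135
  -- iteration 4/5 --
  RT 180: heading 135 -> 315
  BK 5: (21.536,8.536) -> (18,12.071) [heading=315, draw]
  RT 135: heading 315 -> 180
  -- iteration 5/5 --
  RT 180: heading 180 -> 0
  BK 5: (18,12.071) -> (13,12.071) [heading=0, draw]
  RT 135: heading 0 -> 225
]
RT 135: heading 225 -> 90
FD 19: (13,12.071) -> (13,31.071) [heading=90, draw]
Final: pos=(13,31.071), heading=90, 7 segment(s) drawn
Waypoints (8 total):
(0, 0)
(13, 0)
(18, 0)
(21.536, 3.536)
(21.536, 8.536)
(18, 12.071)
(13, 12.071)
(13, 31.071)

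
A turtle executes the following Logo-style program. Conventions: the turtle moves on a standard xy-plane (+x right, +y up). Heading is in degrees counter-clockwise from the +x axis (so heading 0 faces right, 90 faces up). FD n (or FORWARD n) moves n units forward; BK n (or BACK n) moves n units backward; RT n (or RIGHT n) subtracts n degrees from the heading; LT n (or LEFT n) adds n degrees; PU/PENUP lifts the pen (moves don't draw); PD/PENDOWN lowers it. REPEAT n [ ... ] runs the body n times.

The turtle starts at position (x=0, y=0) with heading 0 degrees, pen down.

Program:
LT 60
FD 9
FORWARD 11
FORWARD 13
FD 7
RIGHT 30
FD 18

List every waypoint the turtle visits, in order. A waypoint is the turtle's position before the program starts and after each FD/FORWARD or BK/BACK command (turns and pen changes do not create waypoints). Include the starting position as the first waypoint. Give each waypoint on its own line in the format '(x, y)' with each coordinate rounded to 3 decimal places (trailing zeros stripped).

Answer: (0, 0)
(4.5, 7.794)
(10, 17.321)
(16.5, 28.579)
(20, 34.641)
(35.588, 43.641)

Derivation:
Executing turtle program step by step:
Start: pos=(0,0), heading=0, pen down
LT 60: heading 0 -> 60
FD 9: (0,0) -> (4.5,7.794) [heading=60, draw]
FD 11: (4.5,7.794) -> (10,17.321) [heading=60, draw]
FD 13: (10,17.321) -> (16.5,28.579) [heading=60, draw]
FD 7: (16.5,28.579) -> (20,34.641) [heading=60, draw]
RT 30: heading 60 -> 30
FD 18: (20,34.641) -> (35.588,43.641) [heading=30, draw]
Final: pos=(35.588,43.641), heading=30, 5 segment(s) drawn
Waypoints (6 total):
(0, 0)
(4.5, 7.794)
(10, 17.321)
(16.5, 28.579)
(20, 34.641)
(35.588, 43.641)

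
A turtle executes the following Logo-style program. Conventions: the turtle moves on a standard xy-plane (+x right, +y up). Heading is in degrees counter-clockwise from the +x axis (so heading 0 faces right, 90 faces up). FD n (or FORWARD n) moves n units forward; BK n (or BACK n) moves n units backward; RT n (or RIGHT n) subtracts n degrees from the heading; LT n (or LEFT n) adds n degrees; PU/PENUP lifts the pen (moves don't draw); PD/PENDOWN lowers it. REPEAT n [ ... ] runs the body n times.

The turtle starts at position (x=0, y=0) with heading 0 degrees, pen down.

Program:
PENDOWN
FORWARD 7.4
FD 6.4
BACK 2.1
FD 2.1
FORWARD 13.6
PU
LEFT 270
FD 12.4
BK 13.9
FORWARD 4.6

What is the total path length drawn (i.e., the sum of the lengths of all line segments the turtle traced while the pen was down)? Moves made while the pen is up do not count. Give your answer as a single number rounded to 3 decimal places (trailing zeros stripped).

Executing turtle program step by step:
Start: pos=(0,0), heading=0, pen down
PD: pen down
FD 7.4: (0,0) -> (7.4,0) [heading=0, draw]
FD 6.4: (7.4,0) -> (13.8,0) [heading=0, draw]
BK 2.1: (13.8,0) -> (11.7,0) [heading=0, draw]
FD 2.1: (11.7,0) -> (13.8,0) [heading=0, draw]
FD 13.6: (13.8,0) -> (27.4,0) [heading=0, draw]
PU: pen up
LT 270: heading 0 -> 270
FD 12.4: (27.4,0) -> (27.4,-12.4) [heading=270, move]
BK 13.9: (27.4,-12.4) -> (27.4,1.5) [heading=270, move]
FD 4.6: (27.4,1.5) -> (27.4,-3.1) [heading=270, move]
Final: pos=(27.4,-3.1), heading=270, 5 segment(s) drawn

Segment lengths:
  seg 1: (0,0) -> (7.4,0), length = 7.4
  seg 2: (7.4,0) -> (13.8,0), length = 6.4
  seg 3: (13.8,0) -> (11.7,0), length = 2.1
  seg 4: (11.7,0) -> (13.8,0), length = 2.1
  seg 5: (13.8,0) -> (27.4,0), length = 13.6
Total = 31.6

Answer: 31.6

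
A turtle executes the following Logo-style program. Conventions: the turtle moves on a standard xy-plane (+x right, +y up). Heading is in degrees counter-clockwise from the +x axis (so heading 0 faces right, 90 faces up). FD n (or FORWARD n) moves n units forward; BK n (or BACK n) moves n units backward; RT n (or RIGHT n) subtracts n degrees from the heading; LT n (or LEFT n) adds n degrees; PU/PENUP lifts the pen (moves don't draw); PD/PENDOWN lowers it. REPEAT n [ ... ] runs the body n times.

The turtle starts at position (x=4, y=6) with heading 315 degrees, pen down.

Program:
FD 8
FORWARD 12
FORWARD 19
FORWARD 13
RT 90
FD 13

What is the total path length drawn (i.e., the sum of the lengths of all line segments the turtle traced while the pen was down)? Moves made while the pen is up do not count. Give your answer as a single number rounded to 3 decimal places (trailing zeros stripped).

Executing turtle program step by step:
Start: pos=(4,6), heading=315, pen down
FD 8: (4,6) -> (9.657,0.343) [heading=315, draw]
FD 12: (9.657,0.343) -> (18.142,-8.142) [heading=315, draw]
FD 19: (18.142,-8.142) -> (31.577,-21.577) [heading=315, draw]
FD 13: (31.577,-21.577) -> (40.77,-30.77) [heading=315, draw]
RT 90: heading 315 -> 225
FD 13: (40.77,-30.77) -> (31.577,-39.962) [heading=225, draw]
Final: pos=(31.577,-39.962), heading=225, 5 segment(s) drawn

Segment lengths:
  seg 1: (4,6) -> (9.657,0.343), length = 8
  seg 2: (9.657,0.343) -> (18.142,-8.142), length = 12
  seg 3: (18.142,-8.142) -> (31.577,-21.577), length = 19
  seg 4: (31.577,-21.577) -> (40.77,-30.77), length = 13
  seg 5: (40.77,-30.77) -> (31.577,-39.962), length = 13
Total = 65

Answer: 65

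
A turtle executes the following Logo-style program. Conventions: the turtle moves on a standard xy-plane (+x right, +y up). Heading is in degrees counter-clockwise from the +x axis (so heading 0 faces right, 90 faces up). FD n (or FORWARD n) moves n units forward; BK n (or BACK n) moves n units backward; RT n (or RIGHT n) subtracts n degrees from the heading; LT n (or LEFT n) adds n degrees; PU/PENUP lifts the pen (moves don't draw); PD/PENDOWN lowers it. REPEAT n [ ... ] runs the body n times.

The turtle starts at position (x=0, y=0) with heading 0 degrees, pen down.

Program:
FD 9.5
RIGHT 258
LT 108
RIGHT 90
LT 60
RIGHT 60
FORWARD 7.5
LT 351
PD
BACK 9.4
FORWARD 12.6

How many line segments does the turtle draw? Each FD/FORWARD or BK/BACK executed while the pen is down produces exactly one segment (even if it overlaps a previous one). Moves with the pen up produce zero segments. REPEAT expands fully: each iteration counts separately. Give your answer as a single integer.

Executing turtle program step by step:
Start: pos=(0,0), heading=0, pen down
FD 9.5: (0,0) -> (9.5,0) [heading=0, draw]
RT 258: heading 0 -> 102
LT 108: heading 102 -> 210
RT 90: heading 210 -> 120
LT 60: heading 120 -> 180
RT 60: heading 180 -> 120
FD 7.5: (9.5,0) -> (5.75,6.495) [heading=120, draw]
LT 351: heading 120 -> 111
PD: pen down
BK 9.4: (5.75,6.495) -> (9.119,-2.28) [heading=111, draw]
FD 12.6: (9.119,-2.28) -> (4.603,9.483) [heading=111, draw]
Final: pos=(4.603,9.483), heading=111, 4 segment(s) drawn
Segments drawn: 4

Answer: 4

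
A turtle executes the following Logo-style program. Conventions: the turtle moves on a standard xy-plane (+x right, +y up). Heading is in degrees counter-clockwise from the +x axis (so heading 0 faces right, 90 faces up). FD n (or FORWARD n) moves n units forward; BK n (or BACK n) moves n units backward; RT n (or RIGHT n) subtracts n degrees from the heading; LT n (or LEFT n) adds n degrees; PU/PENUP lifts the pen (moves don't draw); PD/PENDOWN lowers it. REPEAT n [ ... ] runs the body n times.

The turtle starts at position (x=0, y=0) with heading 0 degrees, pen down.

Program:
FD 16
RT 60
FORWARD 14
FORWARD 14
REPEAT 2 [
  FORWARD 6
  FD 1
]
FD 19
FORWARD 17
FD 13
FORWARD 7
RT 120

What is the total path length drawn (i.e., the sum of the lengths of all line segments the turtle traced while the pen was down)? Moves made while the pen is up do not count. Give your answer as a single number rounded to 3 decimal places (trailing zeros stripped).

Executing turtle program step by step:
Start: pos=(0,0), heading=0, pen down
FD 16: (0,0) -> (16,0) [heading=0, draw]
RT 60: heading 0 -> 300
FD 14: (16,0) -> (23,-12.124) [heading=300, draw]
FD 14: (23,-12.124) -> (30,-24.249) [heading=300, draw]
REPEAT 2 [
  -- iteration 1/2 --
  FD 6: (30,-24.249) -> (33,-29.445) [heading=300, draw]
  FD 1: (33,-29.445) -> (33.5,-30.311) [heading=300, draw]
  -- iteration 2/2 --
  FD 6: (33.5,-30.311) -> (36.5,-35.507) [heading=300, draw]
  FD 1: (36.5,-35.507) -> (37,-36.373) [heading=300, draw]
]
FD 19: (37,-36.373) -> (46.5,-52.828) [heading=300, draw]
FD 17: (46.5,-52.828) -> (55,-67.55) [heading=300, draw]
FD 13: (55,-67.55) -> (61.5,-78.808) [heading=300, draw]
FD 7: (61.5,-78.808) -> (65,-84.87) [heading=300, draw]
RT 120: heading 300 -> 180
Final: pos=(65,-84.87), heading=180, 11 segment(s) drawn

Segment lengths:
  seg 1: (0,0) -> (16,0), length = 16
  seg 2: (16,0) -> (23,-12.124), length = 14
  seg 3: (23,-12.124) -> (30,-24.249), length = 14
  seg 4: (30,-24.249) -> (33,-29.445), length = 6
  seg 5: (33,-29.445) -> (33.5,-30.311), length = 1
  seg 6: (33.5,-30.311) -> (36.5,-35.507), length = 6
  seg 7: (36.5,-35.507) -> (37,-36.373), length = 1
  seg 8: (37,-36.373) -> (46.5,-52.828), length = 19
  seg 9: (46.5,-52.828) -> (55,-67.55), length = 17
  seg 10: (55,-67.55) -> (61.5,-78.808), length = 13
  seg 11: (61.5,-78.808) -> (65,-84.87), length = 7
Total = 114

Answer: 114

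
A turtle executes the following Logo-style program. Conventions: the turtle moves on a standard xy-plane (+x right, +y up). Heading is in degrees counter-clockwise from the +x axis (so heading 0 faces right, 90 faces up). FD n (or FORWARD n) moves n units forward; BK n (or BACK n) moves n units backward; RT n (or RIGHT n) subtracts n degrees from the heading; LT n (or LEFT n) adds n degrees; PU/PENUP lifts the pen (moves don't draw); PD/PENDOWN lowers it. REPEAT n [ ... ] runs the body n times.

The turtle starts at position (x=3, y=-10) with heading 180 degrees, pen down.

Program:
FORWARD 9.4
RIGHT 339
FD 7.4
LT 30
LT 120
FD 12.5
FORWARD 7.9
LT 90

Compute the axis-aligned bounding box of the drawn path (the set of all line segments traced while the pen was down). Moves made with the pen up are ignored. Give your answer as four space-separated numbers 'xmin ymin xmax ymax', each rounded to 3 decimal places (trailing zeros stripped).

Executing turtle program step by step:
Start: pos=(3,-10), heading=180, pen down
FD 9.4: (3,-10) -> (-6.4,-10) [heading=180, draw]
RT 339: heading 180 -> 201
FD 7.4: (-6.4,-10) -> (-13.308,-12.652) [heading=201, draw]
LT 30: heading 201 -> 231
LT 120: heading 231 -> 351
FD 12.5: (-13.308,-12.652) -> (-0.962,-14.607) [heading=351, draw]
FD 7.9: (-0.962,-14.607) -> (6.84,-15.843) [heading=351, draw]
LT 90: heading 351 -> 81
Final: pos=(6.84,-15.843), heading=81, 4 segment(s) drawn

Segment endpoints: x in {-13.308, -6.4, -0.962, 3, 6.84}, y in {-15.843, -14.607, -12.652, -10, -10}
xmin=-13.308, ymin=-15.843, xmax=6.84, ymax=-10

Answer: -13.308 -15.843 6.84 -10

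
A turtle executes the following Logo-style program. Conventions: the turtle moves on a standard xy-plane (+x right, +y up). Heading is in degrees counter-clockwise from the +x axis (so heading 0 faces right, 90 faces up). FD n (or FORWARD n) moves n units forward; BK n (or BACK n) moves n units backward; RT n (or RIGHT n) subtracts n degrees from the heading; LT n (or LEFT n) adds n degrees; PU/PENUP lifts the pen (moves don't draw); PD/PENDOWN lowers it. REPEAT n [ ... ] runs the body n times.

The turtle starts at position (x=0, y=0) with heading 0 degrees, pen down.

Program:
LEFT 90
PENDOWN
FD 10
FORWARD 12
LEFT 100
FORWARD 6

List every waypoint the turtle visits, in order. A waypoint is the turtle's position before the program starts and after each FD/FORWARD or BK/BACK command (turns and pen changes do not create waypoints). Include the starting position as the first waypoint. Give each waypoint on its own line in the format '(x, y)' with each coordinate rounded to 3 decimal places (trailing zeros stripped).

Answer: (0, 0)
(0, 10)
(0, 22)
(-5.909, 20.958)

Derivation:
Executing turtle program step by step:
Start: pos=(0,0), heading=0, pen down
LT 90: heading 0 -> 90
PD: pen down
FD 10: (0,0) -> (0,10) [heading=90, draw]
FD 12: (0,10) -> (0,22) [heading=90, draw]
LT 100: heading 90 -> 190
FD 6: (0,22) -> (-5.909,20.958) [heading=190, draw]
Final: pos=(-5.909,20.958), heading=190, 3 segment(s) drawn
Waypoints (4 total):
(0, 0)
(0, 10)
(0, 22)
(-5.909, 20.958)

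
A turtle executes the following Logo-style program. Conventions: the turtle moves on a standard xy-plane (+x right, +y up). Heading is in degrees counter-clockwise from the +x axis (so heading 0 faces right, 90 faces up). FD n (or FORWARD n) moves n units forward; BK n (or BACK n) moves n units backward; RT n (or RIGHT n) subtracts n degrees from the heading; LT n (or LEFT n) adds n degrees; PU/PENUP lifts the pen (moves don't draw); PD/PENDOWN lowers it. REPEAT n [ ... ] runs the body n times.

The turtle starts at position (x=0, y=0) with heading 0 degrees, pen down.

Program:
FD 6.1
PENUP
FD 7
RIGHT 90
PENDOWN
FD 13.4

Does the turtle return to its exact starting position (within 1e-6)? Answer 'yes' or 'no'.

Executing turtle program step by step:
Start: pos=(0,0), heading=0, pen down
FD 6.1: (0,0) -> (6.1,0) [heading=0, draw]
PU: pen up
FD 7: (6.1,0) -> (13.1,0) [heading=0, move]
RT 90: heading 0 -> 270
PD: pen down
FD 13.4: (13.1,0) -> (13.1,-13.4) [heading=270, draw]
Final: pos=(13.1,-13.4), heading=270, 2 segment(s) drawn

Start position: (0, 0)
Final position: (13.1, -13.4)
Distance = 18.74; >= 1e-6 -> NOT closed

Answer: no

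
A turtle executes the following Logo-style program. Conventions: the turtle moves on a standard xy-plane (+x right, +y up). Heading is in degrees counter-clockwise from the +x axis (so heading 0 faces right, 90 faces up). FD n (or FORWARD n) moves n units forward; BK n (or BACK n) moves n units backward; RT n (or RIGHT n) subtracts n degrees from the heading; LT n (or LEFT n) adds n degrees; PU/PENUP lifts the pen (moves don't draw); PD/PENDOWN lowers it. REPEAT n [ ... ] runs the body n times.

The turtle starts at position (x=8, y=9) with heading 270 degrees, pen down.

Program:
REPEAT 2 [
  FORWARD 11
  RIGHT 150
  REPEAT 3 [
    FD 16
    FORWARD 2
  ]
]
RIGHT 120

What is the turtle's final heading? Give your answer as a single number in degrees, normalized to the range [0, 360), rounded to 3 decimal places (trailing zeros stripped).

Executing turtle program step by step:
Start: pos=(8,9), heading=270, pen down
REPEAT 2 [
  -- iteration 1/2 --
  FD 11: (8,9) -> (8,-2) [heading=270, draw]
  RT 150: heading 270 -> 120
  REPEAT 3 [
    -- iteration 1/3 --
    FD 16: (8,-2) -> (0,11.856) [heading=120, draw]
    FD 2: (0,11.856) -> (-1,13.588) [heading=120, draw]
    -- iteration 2/3 --
    FD 16: (-1,13.588) -> (-9,27.445) [heading=120, draw]
    FD 2: (-9,27.445) -> (-10,29.177) [heading=120, draw]
    -- iteration 3/3 --
    FD 16: (-10,29.177) -> (-18,43.033) [heading=120, draw]
    FD 2: (-18,43.033) -> (-19,44.765) [heading=120, draw]
  ]
  -- iteration 2/2 --
  FD 11: (-19,44.765) -> (-24.5,54.292) [heading=120, draw]
  RT 150: heading 120 -> 330
  REPEAT 3 [
    -- iteration 1/3 --
    FD 16: (-24.5,54.292) -> (-10.644,46.292) [heading=330, draw]
    FD 2: (-10.644,46.292) -> (-8.912,45.292) [heading=330, draw]
    -- iteration 2/3 --
    FD 16: (-8.912,45.292) -> (4.945,37.292) [heading=330, draw]
    FD 2: (4.945,37.292) -> (6.677,36.292) [heading=330, draw]
    -- iteration 3/3 --
    FD 16: (6.677,36.292) -> (20.533,28.292) [heading=330, draw]
    FD 2: (20.533,28.292) -> (22.265,27.292) [heading=330, draw]
  ]
]
RT 120: heading 330 -> 210
Final: pos=(22.265,27.292), heading=210, 14 segment(s) drawn

Answer: 210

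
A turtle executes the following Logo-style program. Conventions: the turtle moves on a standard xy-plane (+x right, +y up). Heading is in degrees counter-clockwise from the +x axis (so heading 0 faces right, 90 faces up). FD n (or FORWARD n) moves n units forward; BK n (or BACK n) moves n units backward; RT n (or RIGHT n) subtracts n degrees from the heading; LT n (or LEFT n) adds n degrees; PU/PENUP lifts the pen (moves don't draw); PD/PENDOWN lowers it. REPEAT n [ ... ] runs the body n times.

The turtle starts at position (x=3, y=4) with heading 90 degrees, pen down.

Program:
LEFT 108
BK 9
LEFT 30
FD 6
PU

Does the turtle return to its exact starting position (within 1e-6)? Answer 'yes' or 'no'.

Answer: no

Derivation:
Executing turtle program step by step:
Start: pos=(3,4), heading=90, pen down
LT 108: heading 90 -> 198
BK 9: (3,4) -> (11.56,6.781) [heading=198, draw]
LT 30: heading 198 -> 228
FD 6: (11.56,6.781) -> (7.545,2.322) [heading=228, draw]
PU: pen up
Final: pos=(7.545,2.322), heading=228, 2 segment(s) drawn

Start position: (3, 4)
Final position: (7.545, 2.322)
Distance = 4.845; >= 1e-6 -> NOT closed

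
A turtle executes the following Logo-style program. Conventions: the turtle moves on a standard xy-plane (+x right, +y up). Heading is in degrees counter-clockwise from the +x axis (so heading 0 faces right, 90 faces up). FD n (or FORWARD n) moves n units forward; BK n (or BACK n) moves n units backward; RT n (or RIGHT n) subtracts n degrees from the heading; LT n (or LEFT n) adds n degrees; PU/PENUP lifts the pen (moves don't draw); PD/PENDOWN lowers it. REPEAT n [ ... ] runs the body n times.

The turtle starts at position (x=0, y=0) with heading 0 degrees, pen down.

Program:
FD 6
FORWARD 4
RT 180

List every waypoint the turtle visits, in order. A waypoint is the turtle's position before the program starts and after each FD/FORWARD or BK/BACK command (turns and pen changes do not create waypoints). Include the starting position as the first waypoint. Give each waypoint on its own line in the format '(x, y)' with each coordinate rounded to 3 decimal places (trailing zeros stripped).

Executing turtle program step by step:
Start: pos=(0,0), heading=0, pen down
FD 6: (0,0) -> (6,0) [heading=0, draw]
FD 4: (6,0) -> (10,0) [heading=0, draw]
RT 180: heading 0 -> 180
Final: pos=(10,0), heading=180, 2 segment(s) drawn
Waypoints (3 total):
(0, 0)
(6, 0)
(10, 0)

Answer: (0, 0)
(6, 0)
(10, 0)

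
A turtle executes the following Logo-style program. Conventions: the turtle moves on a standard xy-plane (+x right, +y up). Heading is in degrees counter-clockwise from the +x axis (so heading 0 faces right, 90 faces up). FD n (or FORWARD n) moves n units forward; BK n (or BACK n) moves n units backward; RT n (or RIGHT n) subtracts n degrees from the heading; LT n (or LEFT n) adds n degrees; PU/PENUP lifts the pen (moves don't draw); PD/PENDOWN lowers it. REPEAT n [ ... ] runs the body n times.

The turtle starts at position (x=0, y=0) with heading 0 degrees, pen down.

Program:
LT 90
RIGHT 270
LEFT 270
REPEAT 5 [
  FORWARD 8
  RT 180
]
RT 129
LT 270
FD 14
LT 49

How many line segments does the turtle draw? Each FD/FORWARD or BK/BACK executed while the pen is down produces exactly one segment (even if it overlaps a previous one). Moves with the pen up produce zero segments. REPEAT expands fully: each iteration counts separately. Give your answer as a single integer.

Executing turtle program step by step:
Start: pos=(0,0), heading=0, pen down
LT 90: heading 0 -> 90
RT 270: heading 90 -> 180
LT 270: heading 180 -> 90
REPEAT 5 [
  -- iteration 1/5 --
  FD 8: (0,0) -> (0,8) [heading=90, draw]
  RT 180: heading 90 -> 270
  -- iteration 2/5 --
  FD 8: (0,8) -> (0,0) [heading=270, draw]
  RT 180: heading 270 -> 90
  -- iteration 3/5 --
  FD 8: (0,0) -> (0,8) [heading=90, draw]
  RT 180: heading 90 -> 270
  -- iteration 4/5 --
  FD 8: (0,8) -> (0,0) [heading=270, draw]
  RT 180: heading 270 -> 90
  -- iteration 5/5 --
  FD 8: (0,0) -> (0,8) [heading=90, draw]
  RT 180: heading 90 -> 270
]
RT 129: heading 270 -> 141
LT 270: heading 141 -> 51
FD 14: (0,8) -> (8.81,18.88) [heading=51, draw]
LT 49: heading 51 -> 100
Final: pos=(8.81,18.88), heading=100, 6 segment(s) drawn
Segments drawn: 6

Answer: 6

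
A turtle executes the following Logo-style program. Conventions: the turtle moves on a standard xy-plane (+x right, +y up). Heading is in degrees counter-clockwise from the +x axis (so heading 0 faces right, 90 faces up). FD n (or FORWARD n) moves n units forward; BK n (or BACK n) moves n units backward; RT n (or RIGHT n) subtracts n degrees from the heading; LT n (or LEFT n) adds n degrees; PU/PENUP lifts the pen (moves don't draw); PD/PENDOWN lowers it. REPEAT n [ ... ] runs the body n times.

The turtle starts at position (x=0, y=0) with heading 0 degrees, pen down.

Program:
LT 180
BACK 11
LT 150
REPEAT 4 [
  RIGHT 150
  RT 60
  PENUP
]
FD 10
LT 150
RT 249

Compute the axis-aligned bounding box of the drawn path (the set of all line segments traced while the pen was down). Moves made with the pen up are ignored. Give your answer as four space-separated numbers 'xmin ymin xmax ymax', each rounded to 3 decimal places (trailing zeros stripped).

Answer: 0 0 11 0

Derivation:
Executing turtle program step by step:
Start: pos=(0,0), heading=0, pen down
LT 180: heading 0 -> 180
BK 11: (0,0) -> (11,0) [heading=180, draw]
LT 150: heading 180 -> 330
REPEAT 4 [
  -- iteration 1/4 --
  RT 150: heading 330 -> 180
  RT 60: heading 180 -> 120
  PU: pen up
  -- iteration 2/4 --
  RT 150: heading 120 -> 330
  RT 60: heading 330 -> 270
  PU: pen up
  -- iteration 3/4 --
  RT 150: heading 270 -> 120
  RT 60: heading 120 -> 60
  PU: pen up
  -- iteration 4/4 --
  RT 150: heading 60 -> 270
  RT 60: heading 270 -> 210
  PU: pen up
]
FD 10: (11,0) -> (2.34,-5) [heading=210, move]
LT 150: heading 210 -> 0
RT 249: heading 0 -> 111
Final: pos=(2.34,-5), heading=111, 1 segment(s) drawn

Segment endpoints: x in {0, 11}, y in {0, 0}
xmin=0, ymin=0, xmax=11, ymax=0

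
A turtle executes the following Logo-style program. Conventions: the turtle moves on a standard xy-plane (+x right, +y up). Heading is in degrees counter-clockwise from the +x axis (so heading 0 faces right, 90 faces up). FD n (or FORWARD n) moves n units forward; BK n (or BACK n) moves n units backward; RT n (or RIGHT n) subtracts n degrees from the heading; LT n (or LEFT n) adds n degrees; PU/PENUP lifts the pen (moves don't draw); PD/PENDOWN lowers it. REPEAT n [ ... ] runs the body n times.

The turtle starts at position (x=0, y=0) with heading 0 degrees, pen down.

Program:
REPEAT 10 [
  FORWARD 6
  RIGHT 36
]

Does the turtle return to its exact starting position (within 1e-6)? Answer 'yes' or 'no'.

Answer: yes

Derivation:
Executing turtle program step by step:
Start: pos=(0,0), heading=0, pen down
REPEAT 10 [
  -- iteration 1/10 --
  FD 6: (0,0) -> (6,0) [heading=0, draw]
  RT 36: heading 0 -> 324
  -- iteration 2/10 --
  FD 6: (6,0) -> (10.854,-3.527) [heading=324, draw]
  RT 36: heading 324 -> 288
  -- iteration 3/10 --
  FD 6: (10.854,-3.527) -> (12.708,-9.233) [heading=288, draw]
  RT 36: heading 288 -> 252
  -- iteration 4/10 --
  FD 6: (12.708,-9.233) -> (10.854,-14.939) [heading=252, draw]
  RT 36: heading 252 -> 216
  -- iteration 5/10 --
  FD 6: (10.854,-14.939) -> (6,-18.466) [heading=216, draw]
  RT 36: heading 216 -> 180
  -- iteration 6/10 --
  FD 6: (6,-18.466) -> (0,-18.466) [heading=180, draw]
  RT 36: heading 180 -> 144
  -- iteration 7/10 --
  FD 6: (0,-18.466) -> (-4.854,-14.939) [heading=144, draw]
  RT 36: heading 144 -> 108
  -- iteration 8/10 --
  FD 6: (-4.854,-14.939) -> (-6.708,-9.233) [heading=108, draw]
  RT 36: heading 108 -> 72
  -- iteration 9/10 --
  FD 6: (-6.708,-9.233) -> (-4.854,-3.527) [heading=72, draw]
  RT 36: heading 72 -> 36
  -- iteration 10/10 --
  FD 6: (-4.854,-3.527) -> (0,0) [heading=36, draw]
  RT 36: heading 36 -> 0
]
Final: pos=(0,0), heading=0, 10 segment(s) drawn

Start position: (0, 0)
Final position: (0, 0)
Distance = 0; < 1e-6 -> CLOSED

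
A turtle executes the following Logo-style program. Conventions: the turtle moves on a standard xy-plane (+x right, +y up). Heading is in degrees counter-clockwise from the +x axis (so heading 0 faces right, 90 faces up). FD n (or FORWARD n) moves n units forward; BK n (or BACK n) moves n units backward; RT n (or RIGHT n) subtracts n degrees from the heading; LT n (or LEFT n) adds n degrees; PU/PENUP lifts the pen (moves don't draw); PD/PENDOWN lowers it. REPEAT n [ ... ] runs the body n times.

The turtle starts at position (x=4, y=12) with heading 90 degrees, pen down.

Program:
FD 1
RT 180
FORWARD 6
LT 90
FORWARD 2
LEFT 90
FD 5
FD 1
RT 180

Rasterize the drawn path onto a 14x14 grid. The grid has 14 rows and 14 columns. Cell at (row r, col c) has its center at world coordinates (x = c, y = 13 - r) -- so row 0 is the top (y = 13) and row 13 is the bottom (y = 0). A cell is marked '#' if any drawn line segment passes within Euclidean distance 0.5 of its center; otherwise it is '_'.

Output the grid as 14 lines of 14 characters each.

Answer: ____#_#_______
____#_#_______
____#_#_______
____#_#_______
____#_#_______
____#_#_______
____###_______
______________
______________
______________
______________
______________
______________
______________

Derivation:
Segment 0: (4,12) -> (4,13)
Segment 1: (4,13) -> (4,7)
Segment 2: (4,7) -> (6,7)
Segment 3: (6,7) -> (6,12)
Segment 4: (6,12) -> (6,13)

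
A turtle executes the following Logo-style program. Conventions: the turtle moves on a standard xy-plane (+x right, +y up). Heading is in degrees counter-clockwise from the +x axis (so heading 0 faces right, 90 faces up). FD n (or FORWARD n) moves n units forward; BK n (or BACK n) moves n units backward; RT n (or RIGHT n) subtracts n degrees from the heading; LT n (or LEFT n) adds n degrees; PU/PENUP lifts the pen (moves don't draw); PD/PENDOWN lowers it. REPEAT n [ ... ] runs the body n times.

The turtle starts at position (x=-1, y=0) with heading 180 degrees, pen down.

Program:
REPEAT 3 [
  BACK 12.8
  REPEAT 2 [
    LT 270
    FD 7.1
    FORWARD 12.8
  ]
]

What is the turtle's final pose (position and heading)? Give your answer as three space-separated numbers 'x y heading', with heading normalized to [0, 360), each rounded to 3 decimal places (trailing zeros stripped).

Executing turtle program step by step:
Start: pos=(-1,0), heading=180, pen down
REPEAT 3 [
  -- iteration 1/3 --
  BK 12.8: (-1,0) -> (11.8,0) [heading=180, draw]
  REPEAT 2 [
    -- iteration 1/2 --
    LT 270: heading 180 -> 90
    FD 7.1: (11.8,0) -> (11.8,7.1) [heading=90, draw]
    FD 12.8: (11.8,7.1) -> (11.8,19.9) [heading=90, draw]
    -- iteration 2/2 --
    LT 270: heading 90 -> 0
    FD 7.1: (11.8,19.9) -> (18.9,19.9) [heading=0, draw]
    FD 12.8: (18.9,19.9) -> (31.7,19.9) [heading=0, draw]
  ]
  -- iteration 2/3 --
  BK 12.8: (31.7,19.9) -> (18.9,19.9) [heading=0, draw]
  REPEAT 2 [
    -- iteration 1/2 --
    LT 270: heading 0 -> 270
    FD 7.1: (18.9,19.9) -> (18.9,12.8) [heading=270, draw]
    FD 12.8: (18.9,12.8) -> (18.9,0) [heading=270, draw]
    -- iteration 2/2 --
    LT 270: heading 270 -> 180
    FD 7.1: (18.9,0) -> (11.8,0) [heading=180, draw]
    FD 12.8: (11.8,0) -> (-1,0) [heading=180, draw]
  ]
  -- iteration 3/3 --
  BK 12.8: (-1,0) -> (11.8,0) [heading=180, draw]
  REPEAT 2 [
    -- iteration 1/2 --
    LT 270: heading 180 -> 90
    FD 7.1: (11.8,0) -> (11.8,7.1) [heading=90, draw]
    FD 12.8: (11.8,7.1) -> (11.8,19.9) [heading=90, draw]
    -- iteration 2/2 --
    LT 270: heading 90 -> 0
    FD 7.1: (11.8,19.9) -> (18.9,19.9) [heading=0, draw]
    FD 12.8: (18.9,19.9) -> (31.7,19.9) [heading=0, draw]
  ]
]
Final: pos=(31.7,19.9), heading=0, 15 segment(s) drawn

Answer: 31.7 19.9 0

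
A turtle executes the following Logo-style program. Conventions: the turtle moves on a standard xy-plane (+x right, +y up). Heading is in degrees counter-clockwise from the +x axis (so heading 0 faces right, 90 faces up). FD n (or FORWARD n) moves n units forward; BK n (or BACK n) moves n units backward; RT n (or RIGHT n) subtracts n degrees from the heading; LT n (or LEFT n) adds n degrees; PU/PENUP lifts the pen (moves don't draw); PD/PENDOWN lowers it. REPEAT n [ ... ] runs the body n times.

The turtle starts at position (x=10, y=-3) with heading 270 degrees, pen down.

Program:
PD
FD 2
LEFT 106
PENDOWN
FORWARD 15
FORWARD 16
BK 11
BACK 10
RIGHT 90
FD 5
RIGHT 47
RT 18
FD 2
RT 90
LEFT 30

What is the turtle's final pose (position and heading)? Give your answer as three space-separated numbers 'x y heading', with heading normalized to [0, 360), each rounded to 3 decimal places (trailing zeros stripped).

Executing turtle program step by step:
Start: pos=(10,-3), heading=270, pen down
PD: pen down
FD 2: (10,-3) -> (10,-5) [heading=270, draw]
LT 106: heading 270 -> 16
PD: pen down
FD 15: (10,-5) -> (24.419,-0.865) [heading=16, draw]
FD 16: (24.419,-0.865) -> (39.799,3.545) [heading=16, draw]
BK 11: (39.799,3.545) -> (29.225,0.513) [heading=16, draw]
BK 10: (29.225,0.513) -> (19.613,-2.244) [heading=16, draw]
RT 90: heading 16 -> 286
FD 5: (19.613,-2.244) -> (20.991,-7.05) [heading=286, draw]
RT 47: heading 286 -> 239
RT 18: heading 239 -> 221
FD 2: (20.991,-7.05) -> (19.481,-8.362) [heading=221, draw]
RT 90: heading 221 -> 131
LT 30: heading 131 -> 161
Final: pos=(19.481,-8.362), heading=161, 7 segment(s) drawn

Answer: 19.481 -8.362 161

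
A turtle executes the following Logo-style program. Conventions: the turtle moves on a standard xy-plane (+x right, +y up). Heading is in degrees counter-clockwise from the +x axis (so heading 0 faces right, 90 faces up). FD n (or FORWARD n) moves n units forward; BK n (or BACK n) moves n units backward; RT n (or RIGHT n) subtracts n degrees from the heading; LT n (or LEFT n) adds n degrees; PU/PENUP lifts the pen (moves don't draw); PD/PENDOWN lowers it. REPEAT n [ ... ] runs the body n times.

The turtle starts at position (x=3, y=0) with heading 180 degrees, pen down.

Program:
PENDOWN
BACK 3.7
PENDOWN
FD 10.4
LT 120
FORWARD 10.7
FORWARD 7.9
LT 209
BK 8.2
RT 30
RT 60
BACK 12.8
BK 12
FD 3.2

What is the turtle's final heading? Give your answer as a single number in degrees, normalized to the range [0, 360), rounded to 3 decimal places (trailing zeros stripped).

Executing turtle program step by step:
Start: pos=(3,0), heading=180, pen down
PD: pen down
BK 3.7: (3,0) -> (6.7,0) [heading=180, draw]
PD: pen down
FD 10.4: (6.7,0) -> (-3.7,0) [heading=180, draw]
LT 120: heading 180 -> 300
FD 10.7: (-3.7,0) -> (1.65,-9.266) [heading=300, draw]
FD 7.9: (1.65,-9.266) -> (5.6,-16.108) [heading=300, draw]
LT 209: heading 300 -> 149
BK 8.2: (5.6,-16.108) -> (12.629,-20.331) [heading=149, draw]
RT 30: heading 149 -> 119
RT 60: heading 119 -> 59
BK 12.8: (12.629,-20.331) -> (6.036,-31.303) [heading=59, draw]
BK 12: (6.036,-31.303) -> (-0.144,-41.589) [heading=59, draw]
FD 3.2: (-0.144,-41.589) -> (1.504,-38.846) [heading=59, draw]
Final: pos=(1.504,-38.846), heading=59, 8 segment(s) drawn

Answer: 59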